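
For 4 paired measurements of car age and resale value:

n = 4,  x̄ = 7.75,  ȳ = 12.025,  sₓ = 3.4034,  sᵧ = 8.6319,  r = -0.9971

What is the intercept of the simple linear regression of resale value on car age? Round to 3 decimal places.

31.624

b = r · sᵧ/sₓ = -0.9971 · 8.6319/3.4034 = -2.528903
a = ȳ − b·x̄ = 12.025 − (-2.528903)·7.75 = 31.623996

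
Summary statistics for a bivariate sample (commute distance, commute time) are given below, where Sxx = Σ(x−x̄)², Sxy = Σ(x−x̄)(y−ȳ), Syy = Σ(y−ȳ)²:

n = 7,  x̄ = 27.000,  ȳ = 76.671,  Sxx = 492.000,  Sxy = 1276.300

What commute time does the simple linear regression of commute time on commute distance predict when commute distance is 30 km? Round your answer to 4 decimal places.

b = Sxy/Sxx = 1276.3/492 = 2.594106
a = ȳ − b·x̄ = 76.671 − 2.594106·27 = 6.630146
ŷ(30) = a + b·30 = 6.630146 + 2.594106·30 = 84.453317

84.4533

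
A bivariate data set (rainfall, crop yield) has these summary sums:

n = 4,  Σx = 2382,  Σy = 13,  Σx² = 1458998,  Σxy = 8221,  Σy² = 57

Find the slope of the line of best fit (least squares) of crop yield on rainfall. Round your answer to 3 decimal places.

0.012

Sxx = Σx² − (Σx)²/n = 1458998 − 1418481 = 40517
Sxy = Σxy − (Σx)(Σy)/n = 8221 − 7741.5 = 479.5
b = Sxy/Sxx = 479.5/40517 = 0.011835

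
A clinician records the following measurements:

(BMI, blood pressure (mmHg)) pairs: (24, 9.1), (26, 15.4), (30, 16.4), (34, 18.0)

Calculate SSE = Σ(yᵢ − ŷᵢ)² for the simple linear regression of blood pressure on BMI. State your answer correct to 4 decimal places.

12.5898

n = 4, Σx = 114, Σy = 58.9, Σxy = 1722.8, Σx² = 3308, Σy² = 912.93
Sxx = Σx² − (Σx)²/n = 3308 − 3249 = 59
Sxy = Σxy − (Σx)(Σy)/n = 1722.8 − 1678.65 = 44.15
Syy = Σy² − (Σy)²/n = 912.93 − 867.3025 = 45.6275
b = Sxy/Sxx = 44.15/59 = 0.748305
SSE = Syy − b·Sxy = 45.6275 − 0.748305·44.15 = 12.589831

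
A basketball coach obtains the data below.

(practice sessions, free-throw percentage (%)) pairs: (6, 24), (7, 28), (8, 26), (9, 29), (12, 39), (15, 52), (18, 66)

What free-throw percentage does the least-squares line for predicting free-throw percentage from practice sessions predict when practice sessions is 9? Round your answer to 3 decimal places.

n = 7, Σx = 75, Σy = 264, Σxy = 3245, Σx² = 923
Sxx = Σx² − (Σx)²/n = 923 − 803.571429 = 119.428571
Sxy = Σxy − (Σx)(Σy)/n = 3245 − 2828.571429 = 416.428571
b = Sxy/Sxx = 416.428571/119.428571 = 3.486842
a = ȳ − b·x̄ = 37.714286 − 3.486842·10.714286 = 0.355263
ŷ(9) = a + b·9 = 0.355263 + 3.486842·9 = 31.736842

31.737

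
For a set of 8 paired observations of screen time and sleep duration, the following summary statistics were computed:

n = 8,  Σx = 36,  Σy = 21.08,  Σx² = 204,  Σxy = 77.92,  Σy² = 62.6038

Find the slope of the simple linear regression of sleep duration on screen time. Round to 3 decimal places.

-0.403

Sxx = Σx² − (Σx)²/n = 204 − 162 = 42
Sxy = Σxy − (Σx)(Σy)/n = 77.92 − 94.86 = -16.94
b = Sxy/Sxx = -16.94/42 = -0.403333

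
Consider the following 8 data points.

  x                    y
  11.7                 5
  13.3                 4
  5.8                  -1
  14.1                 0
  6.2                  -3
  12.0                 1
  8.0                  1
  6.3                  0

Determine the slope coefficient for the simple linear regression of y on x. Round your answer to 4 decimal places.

n = 8, Σx = 77.4, Σy = 7, Σxy = 107.3, Σx² = 832.36
Sxx = Σx² − (Σx)²/n = 832.36 − 748.845 = 83.515
Sxy = Σxy − (Σx)(Σy)/n = 107.3 − 67.725 = 39.575
b = Sxy/Sxx = 39.575/83.515 = 0.473867

0.4739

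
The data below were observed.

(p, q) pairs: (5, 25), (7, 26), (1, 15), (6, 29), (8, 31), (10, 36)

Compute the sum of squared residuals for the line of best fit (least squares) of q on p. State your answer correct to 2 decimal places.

14.59

n = 6, Σx = 37, Σy = 162, Σxy = 1104, Σx² = 275, Σy² = 4624
Sxx = Σx² − (Σx)²/n = 275 − 228.166667 = 46.833333
Sxy = Σxy − (Σx)(Σy)/n = 1104 − 999 = 105
Syy = Σy² − (Σy)²/n = 4624 − 4374 = 250
b = Sxy/Sxx = 105/46.833333 = 2.241993
SSE = Syy − b·Sxy = 250 − 2.241993·105 = 14.590747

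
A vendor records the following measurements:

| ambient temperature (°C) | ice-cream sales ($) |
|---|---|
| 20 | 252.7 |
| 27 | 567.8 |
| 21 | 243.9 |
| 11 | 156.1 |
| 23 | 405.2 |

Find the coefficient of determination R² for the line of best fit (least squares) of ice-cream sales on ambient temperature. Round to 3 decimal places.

0.776

n = 5, Σx = 102, Σy = 1625.7, Σxy = 36543.2, Σx² = 2220, Σy² = 634295.59
Sxx = Σx² − (Σx)²/n = 2220 − 2080.8 = 139.2
Sxy = Σxy − (Σx)(Σy)/n = 36543.2 − 33164.28 = 3378.92
Syy = Σy² − (Σy)²/n = 634295.59 − 528580.098 = 105715.492
R² = Sxy²/(Sxx·Syy) = (3378.92)²/(139.2·105715.492) = 0.775850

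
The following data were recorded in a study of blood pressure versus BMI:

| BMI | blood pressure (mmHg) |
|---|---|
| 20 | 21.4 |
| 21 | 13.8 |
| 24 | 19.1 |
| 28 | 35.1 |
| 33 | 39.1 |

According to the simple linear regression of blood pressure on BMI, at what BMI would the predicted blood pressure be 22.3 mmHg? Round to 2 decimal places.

n = 5, Σx = 126, Σy = 128.5, Σxy = 3449.3, Σx² = 3290
Sxx = Σx² − (Σx)²/n = 3290 − 3175.2 = 114.8
Sxy = Σxy − (Σx)(Σy)/n = 3449.3 − 3238.2 = 211.1
b = Sxy/Sxx = 211.1/114.8 = 1.838850
a = ȳ − b·x̄ = 25.7 − 1.838850·25.2 = -20.639024
Set a + b·x = 22.3: x = (22.3 − (-20.639024)) / 1.838850 = 23.351018

23.35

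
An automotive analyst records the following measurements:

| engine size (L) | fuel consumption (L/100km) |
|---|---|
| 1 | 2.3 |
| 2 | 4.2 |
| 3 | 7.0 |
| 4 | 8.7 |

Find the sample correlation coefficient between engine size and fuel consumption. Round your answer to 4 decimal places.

n = 4, Σx = 10, Σy = 22.2, Σxy = 66.5, Σx² = 30, Σy² = 147.62
Sxx = Σx² − (Σx)²/n = 30 − 25 = 5
Sxy = Σxy − (Σx)(Σy)/n = 66.5 − 55.5 = 11
Syy = Σy² − (Σy)²/n = 147.62 − 123.21 = 24.41
r = Sxy/√(Sxx·Syy) = 11/√(122.05) = 11/11.047624 = 0.995689

0.9957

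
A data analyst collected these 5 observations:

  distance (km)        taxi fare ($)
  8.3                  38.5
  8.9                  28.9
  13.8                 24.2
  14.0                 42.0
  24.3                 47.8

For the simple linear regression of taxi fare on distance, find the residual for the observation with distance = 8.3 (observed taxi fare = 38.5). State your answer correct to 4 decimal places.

n = 5, Σx = 69.3, Σy = 181.4, Σxy = 2660.26, Σx² = 1125.03
Sxx = Σx² − (Σx)²/n = 1125.03 − 960.498 = 164.532
Sxy = Σxy − (Σx)(Σy)/n = 2660.26 − 2514.204 = 146.056
b = Sxy/Sxx = 146.056/164.532 = 0.887706
a = ȳ − b·x̄ = 36.28 − 0.887706·13.86 = 23.976399
ŷ(8.3) = 23.976399 + 0.887706·8.3 = 31.344356
residual = y − ŷ = 38.5 − 31.344356 = 7.155644

7.1556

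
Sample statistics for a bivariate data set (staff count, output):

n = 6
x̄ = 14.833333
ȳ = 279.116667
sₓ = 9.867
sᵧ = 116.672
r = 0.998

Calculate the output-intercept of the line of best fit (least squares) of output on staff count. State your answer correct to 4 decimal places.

b = r · sᵧ/sₓ = 0.998 · 116.672/9.867 = 11.800816
a = ȳ − b·x̄ = 279.116667 − 11.800816·14.833333 = 104.071227

104.0712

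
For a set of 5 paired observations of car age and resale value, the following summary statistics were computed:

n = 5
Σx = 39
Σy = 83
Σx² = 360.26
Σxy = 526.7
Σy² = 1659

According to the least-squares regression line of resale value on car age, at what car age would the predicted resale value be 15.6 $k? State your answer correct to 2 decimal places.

Sxx = Σx² − (Σx)²/n = 360.26 − 304.2 = 56.06
Sxy = Σxy − (Σx)(Σy)/n = 526.7 − 647.4 = -120.7
b = Sxy/Sxx = -120.7/56.06 = -2.153050
a = ȳ − b·x̄ = 16.6 − (-2.153050)·7.8 = 33.393792
Set a + b·x = 15.6: x = (15.6 − 33.393792) / (-2.153050) = 8.264457

8.26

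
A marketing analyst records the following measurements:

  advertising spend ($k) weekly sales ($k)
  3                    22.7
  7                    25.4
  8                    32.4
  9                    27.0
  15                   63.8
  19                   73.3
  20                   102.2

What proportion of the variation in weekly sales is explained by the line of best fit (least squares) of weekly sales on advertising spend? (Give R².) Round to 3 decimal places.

n = 7, Σx = 81, Σy = 346.8, Σxy = 5141.8, Σx² = 1189, Σy² = 22827.38
Sxx = Σx² − (Σx)²/n = 1189 − 937.285714 = 251.714286
Sxy = Σxy − (Σx)(Σy)/n = 5141.8 − 4012.971429 = 1128.828571
Syy = Σy² − (Σy)²/n = 22827.38 − 17181.462857 = 5645.917143
R² = Sxy²/(Sxx·Syy) = (1128.828571)²/(251.714286·5645.917143) = 0.896631

0.897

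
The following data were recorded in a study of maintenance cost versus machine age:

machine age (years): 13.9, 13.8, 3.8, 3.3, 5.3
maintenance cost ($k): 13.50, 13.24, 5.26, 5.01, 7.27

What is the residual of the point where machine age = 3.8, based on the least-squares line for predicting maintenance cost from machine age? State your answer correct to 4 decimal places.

n = 5, Σx = 40.1, Σy = 44.28, Σxy = 445.414, Σx² = 437.07
Sxx = Σx² − (Σx)²/n = 437.07 − 321.602 = 115.468
Sxy = Σxy − (Σx)(Σy)/n = 445.414 − 355.1256 = 90.2884
b = Sxy/Sxx = 90.2884/115.468 = 0.781934
a = ȳ − b·x̄ = 8.856 − 0.781934·8.02 = 2.584886
ŷ(3.8) = 2.584886 + 0.781934·3.8 = 5.556237
residual = y − ŷ = 5.26 − 5.556237 = -0.296237

-0.2962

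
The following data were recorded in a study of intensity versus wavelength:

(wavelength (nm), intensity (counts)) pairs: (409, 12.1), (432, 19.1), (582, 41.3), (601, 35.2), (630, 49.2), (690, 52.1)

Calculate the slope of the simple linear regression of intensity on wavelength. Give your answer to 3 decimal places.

0.140

n = 6, Σx = 3344, Σy = 209, Σxy = 125336.9, Σx² = 1926830
Sxx = Σx² − (Σx)²/n = 1926830 − 1863722.666667 = 63107.333333
Sxy = Σxy − (Σx)(Σy)/n = 125336.9 − 116482.666667 = 8854.233333
b = Sxy/Sxx = 8854.233333/63107.333333 = 0.140304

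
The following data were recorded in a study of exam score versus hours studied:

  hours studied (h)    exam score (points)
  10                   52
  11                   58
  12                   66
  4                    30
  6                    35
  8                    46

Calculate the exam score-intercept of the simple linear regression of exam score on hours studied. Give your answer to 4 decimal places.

10.5228

n = 6, Σx = 51, Σy = 287, Σxy = 2648, Σx² = 481
Sxx = Σx² − (Σx)²/n = 481 − 433.5 = 47.5
Sxy = Σxy − (Σx)(Σy)/n = 2648 − 2439.5 = 208.5
b = Sxy/Sxx = 208.5/47.5 = 4.389474
a = ȳ − b·x̄ = 47.833333 − 4.389474·8.5 = 10.522807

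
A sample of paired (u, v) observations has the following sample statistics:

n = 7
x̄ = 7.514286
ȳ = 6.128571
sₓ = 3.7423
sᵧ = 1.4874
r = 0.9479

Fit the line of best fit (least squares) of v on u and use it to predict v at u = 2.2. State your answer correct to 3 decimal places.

b = r · sᵧ/sₓ = 0.9479 · 1.4874/3.7423 = 0.376749
a = ȳ − b·x̄ = 6.128571 − 0.376749·7.514286 = 3.297574
ŷ(2.2) = a + b·2.2 = 3.297574 + 0.376749·2.2 = 4.126421

4.126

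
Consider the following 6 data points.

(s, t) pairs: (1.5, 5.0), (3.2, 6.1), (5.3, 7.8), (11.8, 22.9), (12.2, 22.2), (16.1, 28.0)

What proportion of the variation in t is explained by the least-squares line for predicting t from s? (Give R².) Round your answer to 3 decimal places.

n = 6, Σx = 50.1, Σy = 92, Σxy = 1060.22, Σx² = 587.87, Σy² = 1924.3
Sxx = Σx² − (Σx)²/n = 587.87 − 418.335 = 169.535
Sxy = Σxy − (Σx)(Σy)/n = 1060.22 − 768.2 = 292.02
Syy = Σy² − (Σy)²/n = 1924.3 − 1410.666667 = 513.633333
R² = Sxy²/(Sxx·Syy) = (292.02)²/(169.535·513.633333) = 0.979293

0.979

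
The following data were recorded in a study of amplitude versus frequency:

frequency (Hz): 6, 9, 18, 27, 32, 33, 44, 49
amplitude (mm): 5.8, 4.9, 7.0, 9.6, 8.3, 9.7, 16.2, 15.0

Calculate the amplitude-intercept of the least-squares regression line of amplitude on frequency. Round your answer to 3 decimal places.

2.862

n = 8, Σx = 218, Σy = 76.5, Σxy = 2497.6, Σx² = 7620
Sxx = Σx² − (Σx)²/n = 7620 − 5940.5 = 1679.5
Sxy = Σxy − (Σx)(Σy)/n = 2497.6 − 2084.625 = 412.975
b = Sxy/Sxx = 412.975/1679.5 = 0.245892
a = ȳ − b·x̄ = 9.5625 − 0.245892·27.25 = 2.861953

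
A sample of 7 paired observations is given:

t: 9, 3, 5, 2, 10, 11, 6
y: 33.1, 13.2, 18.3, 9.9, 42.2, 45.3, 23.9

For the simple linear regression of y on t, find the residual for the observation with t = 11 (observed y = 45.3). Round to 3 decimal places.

n = 7, Σx = 46, Σy = 185.9, Σxy = 1512.5, Σx² = 376
Sxx = Σx² − (Σx)²/n = 376 − 302.285714 = 73.714286
Sxy = Σxy − (Σx)(Σy)/n = 1512.5 − 1221.628571 = 290.871429
b = Sxy/Sxx = 290.871429/73.714286 = 3.945930
a = ȳ − b·x̄ = 26.557143 − 3.945930·6.571429 = 0.626744
ŷ(11) = 0.626744 + 3.945930·11 = 44.031977
residual = y − ŷ = 45.3 − 44.031977 = 1.268023

1.268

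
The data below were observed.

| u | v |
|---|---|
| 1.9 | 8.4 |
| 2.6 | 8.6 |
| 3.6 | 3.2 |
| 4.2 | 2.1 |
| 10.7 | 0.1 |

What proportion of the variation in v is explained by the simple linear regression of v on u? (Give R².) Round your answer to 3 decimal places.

n = 5, Σx = 23, Σy = 22.4, Σxy = 59.73, Σx² = 155.46, Σy² = 159.18
Sxx = Σx² − (Σx)²/n = 155.46 − 105.8 = 49.66
Sxy = Σxy − (Σx)(Σy)/n = 59.73 − 103.04 = -43.31
Syy = Σy² − (Σy)²/n = 159.18 − 100.352 = 58.828
R² = Sxy²/(Sxx·Syy) = (-43.31)²/(49.66·58.828) = 0.642075

0.642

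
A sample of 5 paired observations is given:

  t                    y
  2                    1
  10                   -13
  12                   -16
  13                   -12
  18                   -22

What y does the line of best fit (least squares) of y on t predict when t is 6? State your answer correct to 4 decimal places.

n = 5, Σx = 55, Σy = -62, Σxy = -872, Σx² = 741
Sxx = Σx² − (Σx)²/n = 741 − 605 = 136
Sxy = Σxy − (Σx)(Σy)/n = -872 − (-682) = -190
b = Sxy/Sxx = -190/136 = -1.397059
a = ȳ − b·x̄ = -12.4 − (-1.397059)·11 = 2.967647
ŷ(6) = a + b·6 = 2.967647 + (-1.397059)·6 = -5.414706

-5.4147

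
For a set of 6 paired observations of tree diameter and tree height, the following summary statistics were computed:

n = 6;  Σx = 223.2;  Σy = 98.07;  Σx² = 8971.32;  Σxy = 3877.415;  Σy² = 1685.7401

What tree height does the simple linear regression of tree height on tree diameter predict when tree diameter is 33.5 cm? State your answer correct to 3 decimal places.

Sxx = Σx² − (Σx)²/n = 8971.32 − 8303.04 = 668.28
Sxy = Σxy − (Σx)(Σy)/n = 3877.415 − 3648.204 = 229.211
b = Sxy/Sxx = 229.211/668.28 = 0.342986
a = ȳ − b·x̄ = 16.345 − 0.342986·37.2 = 3.585903
ŷ(33.5) = a + b·33.5 = 3.585903 + 0.342986·33.5 = 15.075950

15.076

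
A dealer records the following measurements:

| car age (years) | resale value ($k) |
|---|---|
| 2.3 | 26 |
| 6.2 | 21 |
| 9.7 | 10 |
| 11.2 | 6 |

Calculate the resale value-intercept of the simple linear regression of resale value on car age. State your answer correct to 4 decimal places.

32.7109

n = 4, Σx = 29.4, Σy = 63, Σxy = 354.2, Σx² = 263.26
Sxx = Σx² − (Σx)²/n = 263.26 − 216.09 = 47.17
Sxy = Σxy − (Σx)(Σy)/n = 354.2 − 463.05 = -108.85
b = Sxy/Sxx = -108.85/47.17 = -2.307611
a = ȳ − b·x̄ = 15.75 − (-2.307611)·7.35 = 32.710939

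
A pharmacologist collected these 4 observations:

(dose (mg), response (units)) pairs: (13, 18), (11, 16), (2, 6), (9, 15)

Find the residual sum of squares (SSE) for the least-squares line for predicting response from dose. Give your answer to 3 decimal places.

1.287

n = 4, Σx = 35, Σy = 55, Σxy = 557, Σx² = 375, Σy² = 841
Sxx = Σx² − (Σx)²/n = 375 − 306.25 = 68.75
Sxy = Σxy − (Σx)(Σy)/n = 557 − 481.25 = 75.75
Syy = Σy² − (Σy)²/n = 841 − 756.25 = 84.75
b = Sxy/Sxx = 75.75/68.75 = 1.101818
SSE = Syy − b·Sxy = 84.75 − 1.101818·75.75 = 1.287273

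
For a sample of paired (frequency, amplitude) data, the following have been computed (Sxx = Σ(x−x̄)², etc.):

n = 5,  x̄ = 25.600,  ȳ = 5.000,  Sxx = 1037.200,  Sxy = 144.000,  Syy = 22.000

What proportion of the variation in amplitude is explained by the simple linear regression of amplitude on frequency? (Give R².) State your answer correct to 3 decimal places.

0.909

R² = Sxy²/(Sxx·Syy) = (144)²/(1037.2·22) = 0.908740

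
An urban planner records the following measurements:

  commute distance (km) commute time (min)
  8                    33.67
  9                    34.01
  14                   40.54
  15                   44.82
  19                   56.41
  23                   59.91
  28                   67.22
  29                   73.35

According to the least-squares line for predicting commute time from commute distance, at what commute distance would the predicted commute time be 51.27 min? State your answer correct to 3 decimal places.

18.140

n = 8, Σx = 145, Σy = 409.93, Σxy = 8274.34, Σx² = 3081
Sxx = Σx² − (Σx)²/n = 3081 − 2628.125 = 452.875
Sxy = Σxy − (Σx)(Σy)/n = 8274.34 − 7429.98125 = 844.35875
b = Sxy/Sxx = 844.35875/452.875 = 1.864441
a = ȳ − b·x̄ = 51.24125 − 1.864441·18.125 = 17.448256
Set a + b·x = 51.27: x = (51.27 − 17.448256) / 1.864441 = 18.140420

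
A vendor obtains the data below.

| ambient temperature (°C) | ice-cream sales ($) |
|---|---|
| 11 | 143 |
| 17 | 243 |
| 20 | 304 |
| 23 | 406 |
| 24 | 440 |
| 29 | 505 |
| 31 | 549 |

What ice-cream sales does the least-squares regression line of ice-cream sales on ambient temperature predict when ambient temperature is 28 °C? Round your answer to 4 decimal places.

493.2879

n = 7, Σx = 155, Σy = 2590, Σxy = 63346, Σx² = 3717
Sxx = Σx² − (Σx)²/n = 3717 − 3432.142857 = 284.857143
Sxy = Σxy − (Σx)(Σy)/n = 63346 − 57350 = 5996
b = Sxy/Sxx = 5996/284.857143 = 21.049147
a = ȳ − b·x̄ = 370 − 21.049147·22.142857 = -96.088265
ŷ(28) = a + b·28 = -96.088265 + 21.049147·28 = 493.287864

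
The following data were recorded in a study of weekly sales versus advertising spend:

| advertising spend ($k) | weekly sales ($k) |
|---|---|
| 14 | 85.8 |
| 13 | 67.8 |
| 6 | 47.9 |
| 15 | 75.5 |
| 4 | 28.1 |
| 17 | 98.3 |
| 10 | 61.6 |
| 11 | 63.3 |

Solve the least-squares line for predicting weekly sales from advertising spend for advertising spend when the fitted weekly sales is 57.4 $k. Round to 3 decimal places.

9.410

n = 8, Σx = 90, Σy = 528.3, Σxy = 6598.3, Σx² = 1152
Sxx = Σx² − (Σx)²/n = 1152 − 1012.5 = 139.5
Sxy = Σxy − (Σx)(Σy)/n = 6598.3 − 5943.375 = 654.925
b = Sxy/Sxx = 654.925/139.5 = 4.694803
a = ȳ − b·x̄ = 66.0375 − 4.694803·11.25 = 13.220968
Set a + b·x = 57.4: x = (57.4 − 13.220968) / 4.694803 = 9.410200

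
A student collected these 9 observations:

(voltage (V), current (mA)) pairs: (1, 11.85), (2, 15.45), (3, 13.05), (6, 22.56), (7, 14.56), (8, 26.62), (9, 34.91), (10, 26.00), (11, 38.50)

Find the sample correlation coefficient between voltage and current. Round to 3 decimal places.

n = 9, Σx = 57, Σy = 203.5, Σxy = 1529.83, Σx² = 465, Σy² = 5355.9572
Sxx = Σx² − (Σx)²/n = 465 − 361 = 104
Sxy = Σxy − (Σx)(Σy)/n = 1529.83 − 1288.833333 = 240.996667
Syy = Σy² − (Σy)²/n = 5355.9572 − 4601.361111 = 754.596089
r = Sxy/√(Sxx·Syy) = 240.996667/√(78477.993244) = 240.996667/280.139239 = 0.860275

0.860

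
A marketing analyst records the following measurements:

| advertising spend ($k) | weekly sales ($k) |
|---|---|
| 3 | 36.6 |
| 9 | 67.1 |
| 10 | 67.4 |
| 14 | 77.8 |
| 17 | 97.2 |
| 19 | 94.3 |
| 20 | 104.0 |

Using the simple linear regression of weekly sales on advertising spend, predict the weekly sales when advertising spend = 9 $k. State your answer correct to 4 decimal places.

n = 7, Σx = 92, Σy = 544.4, Σxy = 8001, Σx² = 1436
Sxx = Σx² − (Σx)²/n = 1436 − 1209.142857 = 226.857143
Sxy = Σxy − (Σx)(Σy)/n = 8001 − 7154.971429 = 846.028571
b = Sxy/Sxx = 846.028571/226.857143 = 3.729345
a = ȳ − b·x̄ = 77.771429 − 3.729345·13.142857 = 28.757179
ŷ(9) = a + b·9 = 28.757179 + 3.729345·9 = 62.321285

62.3213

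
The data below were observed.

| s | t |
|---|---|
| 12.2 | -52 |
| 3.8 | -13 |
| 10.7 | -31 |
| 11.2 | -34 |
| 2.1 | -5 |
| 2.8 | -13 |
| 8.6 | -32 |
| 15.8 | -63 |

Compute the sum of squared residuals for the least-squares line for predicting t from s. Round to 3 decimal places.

n = 8, Σx = 67.2, Σy = -243, Σxy = -2713.8, Σx² = 739.06, Σy² = 10177
Sxx = Σx² − (Σx)²/n = 739.06 − 564.48 = 174.58
Sxy = Σxy − (Σx)(Σy)/n = -2713.8 − (-2041.2) = -672.6
Syy = Σy² − (Σy)²/n = 10177 − 7381.125 = 2795.875
b = Sxy/Sxx = -672.6/174.58 = -3.852675
SSE = Syy − b·Sxy = 2795.875 − (-3.852675)·(-672.6) = 204.565801

204.566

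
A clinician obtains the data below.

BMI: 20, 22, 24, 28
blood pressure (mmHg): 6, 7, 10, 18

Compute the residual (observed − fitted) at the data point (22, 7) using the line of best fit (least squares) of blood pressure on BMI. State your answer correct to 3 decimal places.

-0.914

n = 4, Σx = 94, Σy = 41, Σxy = 1018, Σx² = 2244
Sxx = Σx² − (Σx)²/n = 2244 − 2209 = 35
Sxy = Σxy − (Σx)(Σy)/n = 1018 − 963.5 = 54.5
b = Sxy/Sxx = 54.5/35 = 1.557143
a = ȳ − b·x̄ = 10.25 − 1.557143·23.5 = -26.342857
ŷ(22) = -26.342857 + 1.557143·22 = 7.914286
residual = y − ŷ = 7 − 7.914286 = -0.914286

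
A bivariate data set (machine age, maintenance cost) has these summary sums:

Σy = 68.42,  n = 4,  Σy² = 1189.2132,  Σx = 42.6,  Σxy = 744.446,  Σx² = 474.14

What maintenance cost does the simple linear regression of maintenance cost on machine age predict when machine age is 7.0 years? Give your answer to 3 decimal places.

14.290

Sxx = Σx² − (Σx)²/n = 474.14 − 453.69 = 20.45
Sxy = Σxy − (Σx)(Σy)/n = 744.446 − 728.673 = 15.773
b = Sxy/Sxx = 15.773/20.45 = 0.771296
a = ȳ − b·x̄ = 17.105 − 0.771296·10.65 = 8.890699
ŷ(7.0) = a + b·7.0 = 8.890699 + 0.771296·7 = 14.289770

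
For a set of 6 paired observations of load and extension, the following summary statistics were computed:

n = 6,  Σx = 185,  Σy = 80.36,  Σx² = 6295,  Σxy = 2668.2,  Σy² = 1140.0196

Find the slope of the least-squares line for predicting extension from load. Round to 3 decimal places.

0.322

Sxx = Σx² − (Σx)²/n = 6295 − 5704.166667 = 590.833333
Sxy = Σxy − (Σx)(Σy)/n = 2668.2 − 2477.766667 = 190.433333
b = Sxy/Sxx = 190.433333/590.833333 = 0.322313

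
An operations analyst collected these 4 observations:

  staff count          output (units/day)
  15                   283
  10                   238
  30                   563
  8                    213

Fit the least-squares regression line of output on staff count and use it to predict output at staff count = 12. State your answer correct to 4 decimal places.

263.7035

n = 4, Σx = 63, Σy = 1297, Σxy = 25219, Σx² = 1289
Sxx = Σx² − (Σx)²/n = 1289 − 992.25 = 296.75
Sxy = Σxy − (Σx)(Σy)/n = 25219 − 20427.75 = 4791.25
b = Sxy/Sxx = 4791.25/296.75 = 16.145746
a = ȳ − b·x̄ = 324.25 − 16.145746·15.75 = 69.954507
ŷ(12) = a + b·12 = 69.954507 + 16.145746·12 = 263.703454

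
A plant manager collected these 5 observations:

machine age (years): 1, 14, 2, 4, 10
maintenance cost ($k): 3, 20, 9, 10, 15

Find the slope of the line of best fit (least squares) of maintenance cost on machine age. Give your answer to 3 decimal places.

n = 5, Σx = 31, Σy = 57, Σxy = 491, Σx² = 317
Sxx = Σx² − (Σx)²/n = 317 − 192.2 = 124.8
Sxy = Σxy − (Σx)(Σy)/n = 491 − 353.4 = 137.6
b = Sxy/Sxx = 137.6/124.8 = 1.102564

1.103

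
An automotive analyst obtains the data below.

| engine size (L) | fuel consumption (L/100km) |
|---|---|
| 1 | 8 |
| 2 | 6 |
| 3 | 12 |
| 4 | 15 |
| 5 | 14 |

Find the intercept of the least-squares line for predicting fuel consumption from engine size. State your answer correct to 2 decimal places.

4.70

n = 5, Σx = 15, Σy = 55, Σxy = 186, Σx² = 55
Sxx = Σx² − (Σx)²/n = 55 − 45 = 10
Sxy = Σxy − (Σx)(Σy)/n = 186 − 165 = 21
b = Sxy/Sxx = 21/10 = 2.1
a = ȳ − b·x̄ = 11 − 2.1·3 = 4.7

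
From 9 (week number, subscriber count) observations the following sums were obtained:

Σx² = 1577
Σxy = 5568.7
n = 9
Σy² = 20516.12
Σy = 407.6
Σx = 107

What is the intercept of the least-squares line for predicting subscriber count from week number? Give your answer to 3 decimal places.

17.104

Sxx = Σx² − (Σx)²/n = 1577 − 1272.111111 = 304.888889
Sxy = Σxy − (Σx)(Σy)/n = 5568.7 − 4845.911111 = 722.788889
b = Sxy/Sxx = 722.788889/304.888889 = 2.370663
a = ȳ − b·x̄ = 45.288889 − 2.370663·11.888889 = 17.104337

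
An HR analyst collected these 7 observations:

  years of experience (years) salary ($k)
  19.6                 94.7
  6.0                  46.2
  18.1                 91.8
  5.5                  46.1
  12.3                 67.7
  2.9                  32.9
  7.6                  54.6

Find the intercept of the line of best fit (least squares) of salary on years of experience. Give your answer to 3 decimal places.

24.574

n = 7, Σx = 72, Σy = 434, Σxy = 5391.53, Σx² = 995.48
Sxx = Σx² − (Σx)²/n = 995.48 − 740.571429 = 254.908571
Sxy = Σxy − (Σx)(Σy)/n = 5391.53 − 4464 = 927.53
b = Sxy/Sxx = 927.53/254.908571 = 3.638677
a = ȳ − b·x̄ = 62 − 3.638677·10.285714 = 24.573606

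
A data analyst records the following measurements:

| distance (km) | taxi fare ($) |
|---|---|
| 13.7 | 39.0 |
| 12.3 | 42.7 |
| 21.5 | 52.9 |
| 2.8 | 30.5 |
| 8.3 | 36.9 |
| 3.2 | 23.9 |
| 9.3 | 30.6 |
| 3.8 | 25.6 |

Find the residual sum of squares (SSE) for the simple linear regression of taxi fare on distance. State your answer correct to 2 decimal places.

n = 8, Σx = 74.9, Σy = 282.1, Σxy = 3046.87, Σx² = 989.13, Σy² = 10597.49
Sxx = Σx² − (Σx)²/n = 989.13 − 701.25125 = 287.87875
Sxy = Σxy − (Σx)(Σy)/n = 3046.87 − 2641.16125 = 405.70875
Syy = Σy² − (Σy)²/n = 10597.49 − 9947.55125 = 649.93875
b = Sxy/Sxx = 405.70875/287.87875 = 1.409304
SSE = Syy − b·Sxy = 649.93875 − 1.409304·405.70875 = 78.171679

78.17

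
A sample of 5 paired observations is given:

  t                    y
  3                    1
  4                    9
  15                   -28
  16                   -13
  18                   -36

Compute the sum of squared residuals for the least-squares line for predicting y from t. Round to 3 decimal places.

n = 5, Σx = 56, Σy = -67, Σxy = -1237, Σx² = 830, Σy² = 2331
Sxx = Σx² − (Σx)²/n = 830 − 627.2 = 202.8
Sxy = Σxy − (Σx)(Σy)/n = -1237 − (-750.4) = -486.6
Syy = Σy² − (Σy)²/n = 2331 − 897.8 = 1433.2
b = Sxy/Sxx = -486.6/202.8 = -2.399408
SSE = Syy − b·Sxy = 1433.2 − (-2.399408)·(-486.6) = 265.647929

265.648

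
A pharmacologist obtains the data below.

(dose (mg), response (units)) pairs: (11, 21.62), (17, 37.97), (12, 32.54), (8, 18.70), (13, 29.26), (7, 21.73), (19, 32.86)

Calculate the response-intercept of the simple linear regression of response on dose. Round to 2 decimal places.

n = 7, Σx = 87, Σy = 194.68, Σxy = 2580.22, Σx² = 1197
Sxx = Σx² − (Σx)²/n = 1197 − 1081.285714 = 115.714286
Sxy = Σxy − (Σx)(Σy)/n = 2580.22 − 2419.594286 = 160.625714
b = Sxy/Sxx = 160.625714/115.714286 = 1.388123
a = ȳ − b·x̄ = 27.811429 − 1.388123·12.428571 = 10.559037

10.56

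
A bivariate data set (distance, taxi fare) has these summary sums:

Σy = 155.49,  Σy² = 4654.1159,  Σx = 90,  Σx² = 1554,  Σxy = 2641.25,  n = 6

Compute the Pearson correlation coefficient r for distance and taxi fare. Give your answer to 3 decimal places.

0.865

Sxx = Σx² − (Σx)²/n = 1554 − 1350 = 204
Sxy = Σxy − (Σx)(Σy)/n = 2641.25 − 2332.35 = 308.9
Syy = Σy² − (Σy)²/n = 4654.1159 − 4029.52335 = 624.59255
r = Sxy/√(Sxx·Syy) = 308.9/√(127416.8802) = 308.9/356.955011 = 0.865375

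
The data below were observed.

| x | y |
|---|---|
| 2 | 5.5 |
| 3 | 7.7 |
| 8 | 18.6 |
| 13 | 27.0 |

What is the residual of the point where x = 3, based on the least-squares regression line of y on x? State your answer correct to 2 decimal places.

-0.10

n = 4, Σx = 26, Σy = 58.8, Σxy = 533.9, Σx² = 246
Sxx = Σx² − (Σx)²/n = 246 − 169 = 77
Sxy = Σxy − (Σx)(Σy)/n = 533.9 − 382.2 = 151.7
b = Sxy/Sxx = 151.7/77 = 1.970130
a = ȳ − b·x̄ = 14.7 − 1.970130·6.5 = 1.894156
ŷ(3) = 1.894156 + 1.970130·3 = 7.804545
residual = y − ŷ = 7.7 − 7.804545 = -0.104545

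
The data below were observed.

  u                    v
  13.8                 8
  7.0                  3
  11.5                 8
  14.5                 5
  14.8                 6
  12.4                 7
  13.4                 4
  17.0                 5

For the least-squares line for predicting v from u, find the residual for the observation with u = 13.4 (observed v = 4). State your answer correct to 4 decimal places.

-1.8063

n = 8, Σx = 104.4, Σy = 46, Σxy = 610.1, Σx² = 1423.3
Sxx = Σx² − (Σx)²/n = 1423.3 − 1362.42 = 60.88
Sxy = Σxy − (Σx)(Σy)/n = 610.1 − 600.3 = 9.8
b = Sxy/Sxx = 9.8/60.88 = 0.160972
a = ȳ − b·x̄ = 5.75 − 0.160972·13.05 = 3.649310
ŷ(13.4) = 3.649310 + 0.160972·13.4 = 5.806340
residual = y − ŷ = 4 − 5.806340 = -1.806340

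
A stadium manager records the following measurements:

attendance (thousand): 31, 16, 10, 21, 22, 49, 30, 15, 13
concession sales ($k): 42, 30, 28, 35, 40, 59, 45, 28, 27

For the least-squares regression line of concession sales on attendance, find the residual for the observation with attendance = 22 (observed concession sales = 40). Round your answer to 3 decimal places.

n = 9, Σx = 207, Σy = 334, Σxy = 8689, Σx² = 5937
Sxx = Σx² − (Σx)²/n = 5937 − 4761 = 1176
Sxy = Σxy − (Σx)(Σy)/n = 8689 − 7682 = 1007
b = Sxy/Sxx = 1007/1176 = 0.856293
a = ȳ − b·x̄ = 37.111111 − 0.856293·23 = 17.416383
ŷ(22) = 17.416383 + 0.856293·22 = 36.254819
residual = y − ŷ = 40 − 36.254819 = 3.745181

3.745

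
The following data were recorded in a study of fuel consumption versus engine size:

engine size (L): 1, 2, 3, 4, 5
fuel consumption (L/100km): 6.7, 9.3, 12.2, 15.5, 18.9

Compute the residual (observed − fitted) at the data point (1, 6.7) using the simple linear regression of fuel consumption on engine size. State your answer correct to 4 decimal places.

n = 5, Σx = 15, Σy = 62.6, Σxy = 218.4, Σx² = 55
Sxx = Σx² − (Σx)²/n = 55 − 45 = 10
Sxy = Σxy − (Σx)(Σy)/n = 218.4 − 187.8 = 30.6
b = Sxy/Sxx = 30.6/10 = 3.06
a = ȳ − b·x̄ = 12.52 − 3.06·3 = 3.34
ŷ(1) = 3.34 + 3.06·1 = 6.4
residual = y − ŷ = 6.7 − 6.4 = 0.3

0.3000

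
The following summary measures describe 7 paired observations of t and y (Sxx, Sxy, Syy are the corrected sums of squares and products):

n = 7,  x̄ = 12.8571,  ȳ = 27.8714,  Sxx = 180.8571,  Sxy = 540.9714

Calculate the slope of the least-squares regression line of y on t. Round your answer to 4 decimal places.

b = Sxy/Sxx = 540.9714/180.8571 = 2.991154

2.9912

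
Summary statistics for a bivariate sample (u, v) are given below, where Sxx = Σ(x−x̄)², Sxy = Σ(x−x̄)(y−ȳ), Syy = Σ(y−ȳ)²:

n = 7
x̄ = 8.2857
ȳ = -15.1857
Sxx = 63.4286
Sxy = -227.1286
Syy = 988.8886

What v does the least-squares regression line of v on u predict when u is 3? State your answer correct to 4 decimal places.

b = Sxy/Sxx = -227.1286/63.4286 = -3.580855
a = ȳ − b·x̄ = -15.1857 − (-3.580855)·8.2857 = 14.484188
ŷ(3) = a + b·3 = 14.484188 + (-3.580855)·3 = 3.741624

3.7416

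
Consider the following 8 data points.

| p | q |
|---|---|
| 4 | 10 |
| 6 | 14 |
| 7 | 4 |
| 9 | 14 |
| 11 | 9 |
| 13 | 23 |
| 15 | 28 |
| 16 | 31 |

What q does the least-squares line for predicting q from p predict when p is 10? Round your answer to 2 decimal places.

16.39

n = 8, Σx = 81, Σy = 133, Σxy = 1592, Σx² = 953
Sxx = Σx² − (Σx)²/n = 953 − 820.125 = 132.875
Sxy = Σxy − (Σx)(Σy)/n = 1592 − 1346.625 = 245.375
b = Sxy/Sxx = 245.375/132.875 = 1.846660
a = ȳ − b·x̄ = 16.625 − 1.846660·10.125 = -2.072437
ŷ(10) = a + b·10 = -2.072437 + 1.846660·10 = 16.394167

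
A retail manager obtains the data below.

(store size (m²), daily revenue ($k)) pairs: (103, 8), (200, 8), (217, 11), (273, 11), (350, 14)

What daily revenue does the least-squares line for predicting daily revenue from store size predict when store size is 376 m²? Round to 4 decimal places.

n = 5, Σx = 1143, Σy = 52, Σxy = 12714, Σx² = 294727
Sxx = Σx² − (Σx)²/n = 294727 − 261289.8 = 33437.2
Sxy = Σxy − (Σx)(Σy)/n = 12714 − 11887.2 = 826.8
b = Sxy/Sxx = 826.8/33437.2 = 0.024727
a = ȳ − b·x̄ = 10.4 − 0.024727·228.6 = 4.747419
ŷ(376) = a + b·376 = 4.747419 + 0.024727·376 = 14.044753

14.0448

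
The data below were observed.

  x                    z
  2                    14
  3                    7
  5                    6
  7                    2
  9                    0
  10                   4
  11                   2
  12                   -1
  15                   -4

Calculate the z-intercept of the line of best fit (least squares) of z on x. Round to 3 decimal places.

12.331

n = 9, Σx = 74, Σy = 30, Σxy = 83, Σx² = 758
Sxx = Σx² − (Σx)²/n = 758 − 608.444444 = 149.555556
Sxy = Σxy − (Σx)(Σy)/n = 83 − 246.666667 = -163.666667
b = Sxy/Sxx = -163.666667/149.555556 = -1.094354
a = ȳ − b·x̄ = 3.333333 − (-1.094354)·8.222222 = 12.331352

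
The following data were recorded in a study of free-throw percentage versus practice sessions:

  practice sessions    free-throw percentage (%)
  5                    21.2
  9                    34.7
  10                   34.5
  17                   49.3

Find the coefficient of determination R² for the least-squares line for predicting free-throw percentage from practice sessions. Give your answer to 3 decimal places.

n = 4, Σx = 41, Σy = 139.7, Σxy = 1601.4, Σx² = 495, Σy² = 5274.27
Sxx = Σx² − (Σx)²/n = 495 − 420.25 = 74.75
Sxy = Σxy − (Σx)(Σy)/n = 1601.4 − 1431.925 = 169.475
Syy = Σy² − (Σy)²/n = 5274.27 − 4879.0225 = 395.2475
R² = Sxy²/(Sxx·Syy) = (169.475)²/(74.75·395.2475) = 0.972145

0.972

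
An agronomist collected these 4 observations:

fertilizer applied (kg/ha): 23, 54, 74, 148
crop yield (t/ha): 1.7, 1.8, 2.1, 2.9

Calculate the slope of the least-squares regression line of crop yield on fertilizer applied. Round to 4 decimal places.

0.0101

n = 4, Σx = 299, Σy = 8.5, Σxy = 720.9, Σx² = 30825
Sxx = Σx² − (Σx)²/n = 30825 − 22350.25 = 8474.75
Sxy = Σxy − (Σx)(Σy)/n = 720.9 − 635.375 = 85.525
b = Sxy/Sxx = 85.525/8474.75 = 0.010092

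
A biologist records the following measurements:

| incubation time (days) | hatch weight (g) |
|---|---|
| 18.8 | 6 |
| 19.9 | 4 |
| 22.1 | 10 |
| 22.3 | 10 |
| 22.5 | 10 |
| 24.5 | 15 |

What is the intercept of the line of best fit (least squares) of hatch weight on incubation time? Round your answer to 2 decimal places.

n = 6, Σx = 130.1, Σy = 55, Σxy = 1228.9, Σx² = 2841.65
Sxx = Σx² − (Σx)²/n = 2841.65 − 2821.001667 = 20.648333
Sxy = Σxy − (Σx)(Σy)/n = 1228.9 − 1192.583333 = 36.316667
b = Sxy/Sxx = 36.316667/20.648333 = 1.758818
a = ȳ − b·x̄ = 9.166667 − 1.758818·21.683333 = -28.970377

-28.97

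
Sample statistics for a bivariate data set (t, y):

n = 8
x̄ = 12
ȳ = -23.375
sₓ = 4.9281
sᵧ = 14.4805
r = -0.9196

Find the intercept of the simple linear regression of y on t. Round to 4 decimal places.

b = r · sᵧ/sₓ = -0.9196 · 14.4805/4.9281 = -2.702110
a = ȳ − b·x̄ = -23.375 − (-2.702110)·12 = 9.050319

9.0503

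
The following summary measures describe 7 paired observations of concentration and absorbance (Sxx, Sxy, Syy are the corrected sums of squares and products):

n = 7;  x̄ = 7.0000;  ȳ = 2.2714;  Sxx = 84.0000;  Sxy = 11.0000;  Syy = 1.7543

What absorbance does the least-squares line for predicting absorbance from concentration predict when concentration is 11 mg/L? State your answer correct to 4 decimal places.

2.7952

b = Sxy/Sxx = 11/84 = 0.130952
a = ȳ − b·x̄ = 2.2714 − 0.130952·7 = 1.354733
ŷ(11) = a + b·11 = 1.354733 + 0.130952·11 = 2.795210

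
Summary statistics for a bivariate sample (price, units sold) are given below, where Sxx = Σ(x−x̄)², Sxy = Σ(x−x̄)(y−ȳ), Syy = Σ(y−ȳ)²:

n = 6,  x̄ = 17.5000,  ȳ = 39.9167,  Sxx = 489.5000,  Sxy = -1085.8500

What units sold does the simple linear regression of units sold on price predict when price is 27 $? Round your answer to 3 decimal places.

18.843

b = Sxy/Sxx = -1085.85/489.5 = -2.218284
a = ȳ − b·x̄ = 39.9167 − (-2.218284)·17.5 = 78.736669
ŷ(27) = a + b·27 = 78.736669 + (-2.218284)·27 = 18.843002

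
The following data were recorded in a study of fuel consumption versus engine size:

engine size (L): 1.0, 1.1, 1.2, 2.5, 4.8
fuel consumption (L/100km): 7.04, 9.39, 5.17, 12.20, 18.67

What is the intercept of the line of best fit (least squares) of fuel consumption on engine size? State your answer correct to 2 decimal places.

3.92

n = 5, Σx = 10.6, Σy = 52.47, Σxy = 143.689, Σx² = 32.94
Sxx = Σx² − (Σx)²/n = 32.94 − 22.472 = 10.468
Sxy = Σxy − (Σx)(Σy)/n = 143.689 − 111.2364 = 32.4526
b = Sxy/Sxx = 32.4526/10.468 = 3.100172
a = ȳ − b·x̄ = 10.494 − 3.100172·2.12 = 3.921635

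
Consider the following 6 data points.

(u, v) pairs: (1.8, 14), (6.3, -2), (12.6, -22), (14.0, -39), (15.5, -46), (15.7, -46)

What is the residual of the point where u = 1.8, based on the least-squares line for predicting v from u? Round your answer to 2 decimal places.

-2.36

n = 6, Σx = 65.9, Σy = -141, Σxy = -2245.8, Σx² = 884.43
Sxx = Σx² − (Σx)²/n = 884.43 − 723.801667 = 160.628333
Sxy = Σxy − (Σx)(Σy)/n = -2245.8 − (-1548.65) = -697.15
b = Sxy/Sxx = -697.15/160.628333 = -4.340143
a = ȳ − b·x̄ = -23.5 − (-4.340143)·10.983333 = 24.169242
ŷ(1.8) = 24.169242 + (-4.340143)·1.8 = 16.356984
residual = y − ŷ = 14 − 16.356984 = -2.356984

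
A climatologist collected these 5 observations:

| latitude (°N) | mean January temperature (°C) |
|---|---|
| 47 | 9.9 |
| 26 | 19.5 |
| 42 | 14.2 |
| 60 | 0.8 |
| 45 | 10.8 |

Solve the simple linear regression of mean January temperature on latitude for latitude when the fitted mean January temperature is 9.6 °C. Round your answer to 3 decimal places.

n = 5, Σx = 220, Σy = 55.2, Σxy = 2102.7, Σx² = 10274
Sxx = Σx² − (Σx)²/n = 10274 − 9680 = 594
Sxy = Σxy − (Σx)(Σy)/n = 2102.7 − 2428.8 = -326.1
b = Sxy/Sxx = -326.1/594 = -0.548990
a = ȳ − b·x̄ = 11.04 − (-0.548990)·44 = 35.195556
Set a + b·x = 9.6: x = (9.6 − 35.195556) / (-0.548990) = 46.622999

46.623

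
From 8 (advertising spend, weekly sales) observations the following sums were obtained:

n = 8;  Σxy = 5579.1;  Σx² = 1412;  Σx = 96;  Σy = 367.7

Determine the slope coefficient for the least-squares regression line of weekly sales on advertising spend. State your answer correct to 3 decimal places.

Sxx = Σx² − (Σx)²/n = 1412 − 1152 = 260
Sxy = Σxy − (Σx)(Σy)/n = 5579.1 − 4412.4 = 1166.7
b = Sxy/Sxx = 1166.7/260 = 4.487308

4.487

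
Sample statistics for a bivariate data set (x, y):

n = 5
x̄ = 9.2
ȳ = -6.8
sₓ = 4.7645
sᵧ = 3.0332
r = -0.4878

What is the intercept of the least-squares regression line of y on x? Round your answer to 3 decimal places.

-3.943

b = r · sᵧ/sₓ = -0.4878 · 3.0332/4.7645 = -0.310546
a = ȳ − b·x̄ = -6.8 − (-0.310546)·9.2 = -3.942980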